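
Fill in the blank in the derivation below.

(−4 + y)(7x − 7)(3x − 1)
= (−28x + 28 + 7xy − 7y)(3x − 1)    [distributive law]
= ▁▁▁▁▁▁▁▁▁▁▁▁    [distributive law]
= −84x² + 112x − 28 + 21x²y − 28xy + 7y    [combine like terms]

After distributive law, the bracketed line is:

−84x² + 28x + 84x − 28 + 21x²y − 7xy − 21xy + 7y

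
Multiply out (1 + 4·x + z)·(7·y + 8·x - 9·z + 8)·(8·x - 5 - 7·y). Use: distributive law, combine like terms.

(1 + 4·x + z)·(7·y + 8·x - 9·z + 8)·(8·x - 5 - 7·y)
= (7·y + 8·x - 9·z + 8 + 28·x·y + 32·x^2 - 36·x·z + 32·x + 7·y·z + 8·x·z - 9·z^2 + 8·z)·(8·x - 5 - 7·y)    [distributive law]
= (7·y + 40·x - z + 8 + 28·x·y + 32·x^2 - 28·x·z + 7·y·z - 9·z^2)·(8·x - 5 - 7·y)    [combine like terms]
= 56·x·y - 35·y - 49·y^2 + 320·x^2 - 200·x - 280·x·y - 8·x·z + 5·z + 7·y·z + 64·x - 40 - 56·y + 224·x^2·y - 140·x·y - 196·x·y^2 + 256·x^3 - 160·x^2 - 224·x^2·y - 224·x^2·z + 140·x·z + 196·x·y·z + 56·x·y·z - 35·y·z - 49·y^2·z - 72·x·z^2 + 45·z^2 + 63·y·z^2    [distributive law]
= -364·x·y - 91·y - 49·y^2 + 160·x^2 - 136·x + 132·x·z + 5·z - 28·y·z - 40 - 196·x·y^2 + 256·x^3 - 224·x^2·z + 252·x·y·z - 49·y^2·z - 72·x·z^2 + 45·z^2 + 63·y·z^2    [combine like terms]

-364·x·y - 91·y - 49·y^2 + 160·x^2 - 136·x + 132·x·z + 5·z - 28·y·z - 40 - 196·x·y^2 + 256·x^3 - 224·x^2·z + 252·x·y·z - 49·y^2·z - 72·x·z^2 + 45·z^2 + 63·y·z^2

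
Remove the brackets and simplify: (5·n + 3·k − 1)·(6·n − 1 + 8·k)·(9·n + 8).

(5·n + 3·k − 1)·(6·n − 1 + 8·k)·(9·n + 8)
= (30·n² − 5·n + 40·k·n + 18·k·n − 3·k + 24·k² − 6·n + 1 − 8·k)·(9·n + 8)    [distributive law]
= (30·n² − 11·n + 58·k·n − 11·k + 24·k² + 1)·(9·n + 8)    [combine like terms]
= 270·n³ + 240·n² − 99·n² − 88·n + 522·k·n² + 464·k·n − 99·k·n − 88·k + 216·k²·n + 192·k² + 9·n + 8    [distributive law]
= 270·n³ + 141·n² − 79·n + 522·k·n² + 365·k·n − 88·k + 216·k²·n + 192·k² + 8    [combine like terms]

270·n³ + 141·n² − 79·n + 522·k·n² + 365·k·n − 88·k + 216·k²·n + 192·k² + 8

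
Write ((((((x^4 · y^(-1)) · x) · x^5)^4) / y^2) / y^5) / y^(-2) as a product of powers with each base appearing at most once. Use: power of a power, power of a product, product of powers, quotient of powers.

x^40·y^(-9)

((((((x^4 · y^(-1)) · x) · x^5)^4) / y^2) / y^5) / y^(-2)
= ((((((x^4 · y^(-1)) · x)^4) · ((x^5)^4)) / y^2) / y^5) / y^(-2)    [power of a product]
= ((((((x^4 · y^(-1))^4) · (x^4)) · ((x^5)^4)) / y^2) / y^5) / y^(-2)    [power of a product]
= (((((((x^4)^4) · ((y^(-1))^4)) · (x^4)) · ((x^5)^4)) / y^2) / y^5) / y^(-2)    [power of a product]
= (((((x^16 · ((y^(-1))^4)) · (x^4)) · ((x^5)^4)) / y^2) / y^5) / y^(-2)    [power of a power]
= (((((x^16 · y^(-4)) · (x^4)) · ((x^5)^4)) / y^2) / y^5) / y^(-2)    [power of a power]
= (((((x^16 · y^(-4)) · x^4) · x^20) / y^2) / y^5) / y^(-2)    [power of a power]
= x^40·y^(-9)    [quotient of powers; product of powers]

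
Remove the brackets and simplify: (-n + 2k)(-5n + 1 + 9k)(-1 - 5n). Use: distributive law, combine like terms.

(-n + 2k)(-5n + 1 + 9k)(-1 - 5n)
= (5n^2 - n - 9kn - 10kn + 2k + 18k^2)(-1 - 5n)    [distributive law]
= (5n^2 - n - 19kn + 2k + 18k^2)(-1 - 5n)    [combine like terms]
= -5n^2 - 25n^3 + n + 5n^2 + 19kn + 95kn^2 - 2k - 10kn - 18k^2 - 90k^2n    [distributive law]
= -25n^3 + n + 9kn + 95kn^2 - 2k - 18k^2 - 90k^2n    [combine like terms]

-25n^3 + n + 9kn + 95kn^2 - 2k - 18k^2 - 90k^2n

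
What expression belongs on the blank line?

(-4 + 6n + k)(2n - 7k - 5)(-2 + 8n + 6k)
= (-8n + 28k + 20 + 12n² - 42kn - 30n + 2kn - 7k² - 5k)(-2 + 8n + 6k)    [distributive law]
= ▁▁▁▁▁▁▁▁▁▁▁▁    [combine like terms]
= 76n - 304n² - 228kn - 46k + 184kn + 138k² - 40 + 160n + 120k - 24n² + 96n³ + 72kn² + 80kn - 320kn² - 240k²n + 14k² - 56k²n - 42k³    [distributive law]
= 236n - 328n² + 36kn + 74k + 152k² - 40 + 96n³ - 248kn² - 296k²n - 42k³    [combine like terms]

Applying combine like terms to the line above:

(-38n + 23k + 20 + 12n² - 40kn - 7k²)(-2 + 8n + 6k)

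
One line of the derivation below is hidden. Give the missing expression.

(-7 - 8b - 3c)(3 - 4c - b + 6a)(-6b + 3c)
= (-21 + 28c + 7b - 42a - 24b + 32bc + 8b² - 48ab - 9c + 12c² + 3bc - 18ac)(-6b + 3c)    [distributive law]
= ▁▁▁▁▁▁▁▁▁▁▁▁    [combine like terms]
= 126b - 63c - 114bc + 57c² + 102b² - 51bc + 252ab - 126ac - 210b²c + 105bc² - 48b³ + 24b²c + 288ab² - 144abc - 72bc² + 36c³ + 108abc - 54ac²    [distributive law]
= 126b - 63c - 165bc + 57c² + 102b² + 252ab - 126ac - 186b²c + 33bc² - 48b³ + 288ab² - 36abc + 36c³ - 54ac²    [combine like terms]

After combine like terms, the bracketed line is:

(-21 + 19c - 17b - 42a + 35bc + 8b² - 48ab + 12c² - 18ac)(-6b + 3c)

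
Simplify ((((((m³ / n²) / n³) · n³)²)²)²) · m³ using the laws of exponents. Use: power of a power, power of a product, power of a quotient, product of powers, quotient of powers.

m²⁷n⁻¹⁶

((((((m³ / n²) / n³) · n³)²)²)²) · m³
= (((((m³ / n²) / n³) · n³)²)⁴) · m³    [power of a power]
= ((((m³ / n²) / n³) · n³)⁸) · m³    [power of a power]
= ((((m³ / n²) / n³)⁸) · ((n³)⁸)) · m³    [power of a product]
= ((((m³ / n²)⁸) / ((n³)⁸)) · ((n³)⁸)) · m³    [power of a quotient]
= (((((m³)⁸) / ((n²)⁸)) / ((n³)⁸)) · ((n³)⁸)) · m³    [power of a quotient]
= (((m²⁴ / ((n²)⁸)) / ((n³)⁸)) · ((n³)⁸)) · m³    [power of a power]
= (((m²⁴ / n¹⁶) / ((n³)⁸)) · ((n³)⁸)) · m³    [power of a power]
= (((m²⁴ / n¹⁶) / n²⁴) · ((n³)⁸)) · m³    [power of a power]
= (((m²⁴ / n¹⁶) / n²⁴) · n²⁴) · m³    [power of a power]
= m²⁷n⁻¹⁶    [quotient of powers; product of powers]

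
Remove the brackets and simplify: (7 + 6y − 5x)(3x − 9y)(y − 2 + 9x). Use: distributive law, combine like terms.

(7 + 6y − 5x)(3x − 9y)(y − 2 + 9x)
= (21x − 63y + 18xy − 54y² − 15x² + 45xy)(y − 2 + 9x)    [distributive law]
= (21x − 63y + 63xy − 54y² − 15x²)(y − 2 + 9x)    [combine like terms]
= 21xy − 42x + 189x² − 63y² + 126y − 567xy + 63xy² − 126xy + 567x²y − 54y³ + 108y² − 486xy² − 15x²y + 30x² − 135x³    [distributive law]
= −672xy − 42x + 219x² + 45y² + 126y − 423xy² + 552x²y − 54y³ − 135x³    [combine like terms]

−672xy − 42x + 219x² + 45y² + 126y − 423xy² + 552x²y − 54y³ − 135x³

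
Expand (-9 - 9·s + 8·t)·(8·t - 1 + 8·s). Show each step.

(-9 - 9·s + 8·t)·(8·t - 1 + 8·s)
= -72·t + 9 - 72·s - 72·s·t + 9·s - 72·s^2 + 64·t^2 - 8·t + 64·s·t    [distributive law]
= -80·t + 9 - 63·s - 8·s·t - 72·s^2 + 64·t^2    [combine like terms]

-80·t + 9 - 63·s - 8·s·t - 72·s^2 + 64·t^2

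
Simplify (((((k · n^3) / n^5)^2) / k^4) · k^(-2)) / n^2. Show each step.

(((((k · n^3) / n^5)^2) / k^4) · k^(-2)) / n^2
= (((((k · n^3)^2) / ((n^5)^2)) / k^4) · k^(-2)) / n^2    [power of a quotient]
= (((((k^2) · ((n^3)^2)) / ((n^5)^2)) / k^4) · k^(-2)) / n^2    [power of a product]
= ((((k^2 · n^6) / ((n^5)^2)) / k^4) · k^(-2)) / n^2    [power of a power]
= ((((k^2 · n^6) / n^10) / k^4) · k^(-2)) / n^2    [power of a power]
= k^(-4)n^(-6)    [quotient of powers; product of powers]

k^(-4)n^(-6)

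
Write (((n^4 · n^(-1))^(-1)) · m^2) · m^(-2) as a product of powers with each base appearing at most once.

(((n^4 · n^(-1))^(-1)) · m^2) · m^(-2)
= ((((n^4)^(-1)) · ((n^(-1))^(-1))) · m^2) · m^(-2)    [power of a product]
= ((n^(-4) · ((n^(-1))^(-1))) · m^2) · m^(-2)    [power of a power]
= ((n^(-4) · n) · m^2) · m^(-2)    [power of a power]
= (n^(-3) · m^2) · m^(-2)    [product of powers]
= n^(-3)    [product of powers]

n^(-3)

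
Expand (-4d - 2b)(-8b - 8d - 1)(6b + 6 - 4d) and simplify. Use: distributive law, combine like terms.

224b²d + 304bd + 176d² - 128d³ + 24d + 96b³ + 108b² + 12b

(-4d - 2b)(-8b - 8d - 1)(6b + 6 - 4d)
= (32bd + 32d² + 4d + 16b² + 16bd + 2b)(6b + 6 - 4d)    [distributive law]
= (48bd + 32d² + 4d + 16b² + 2b)(6b + 6 - 4d)    [combine like terms]
= 288b²d + 288bd - 192bd² + 192bd² + 192d² - 128d³ + 24bd + 24d - 16d² + 96b³ + 96b² - 64b²d + 12b² + 12b - 8bd    [distributive law]
= 224b²d + 304bd + 176d² - 128d³ + 24d + 96b³ + 108b² + 12b    [combine like terms]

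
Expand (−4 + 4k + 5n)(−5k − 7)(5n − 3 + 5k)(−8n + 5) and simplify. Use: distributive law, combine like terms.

495kn^2 − 2012kn + 820k − 1285k^2n + 100k^2 − 2835n^2 + 1897n − 420 + 1800k^2n^2 + 800k^3n − 500k^3 + 1000kn^3 + 1400n^3

(−4 + 4k + 5n)(−5k − 7)(5n − 3 + 5k)(−8n + 5)
= (20k + 28 − 20k^2 − 28k − 25kn − 35n)(5n − 3 + 5k)(−8n + 5)    [distributive law]
= (−8k + 28 − 20k^2 − 25kn − 35n)(5n − 3 + 5k)(−8n + 5)    [combine like terms]
= (−40kn + 24k − 40k^2 + 140n − 84 + 140k − 100k^2n + 60k^2 − 100k^3 − 125kn^2 + 75kn − 125k^2n − 175n^2 + 105n − 175kn)(−8n + 5)    [distributive law]
= (−140kn + 164k + 20k^2 + 245n − 84 − 225k^2n − 100k^3 − 125kn^2 − 175n^2)(−8n + 5)    [combine like terms]
= 1120kn^2 − 700kn − 1312kn + 820k − 160k^2n + 100k^2 − 1960n^2 + 1225n + 672n − 420 + 1800k^2n^2 − 1125k^2n + 800k^3n − 500k^3 + 1000kn^3 − 625kn^2 + 1400n^3 − 875n^2    [distributive law]
= 495kn^2 − 2012kn + 820k − 1285k^2n + 100k^2 − 2835n^2 + 1897n − 420 + 1800k^2n^2 + 800k^3n − 500k^3 + 1000kn^3 + 1400n^3    [combine like terms]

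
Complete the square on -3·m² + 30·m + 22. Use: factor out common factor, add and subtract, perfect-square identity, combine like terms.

-3·m² + 30·m + 22
= -3(m² - 10·m) + 22    [factor out -3 from the m-terms]
= -3(m² - 10·m + 25 - 25) + 22    [add and subtract 25 inside the bracket]
= -3(m - 5)² + 75 + 22    [perfect-square identity]
= -3(m - 5)² + 97    [combine constants]

-3(m - 5)² + 97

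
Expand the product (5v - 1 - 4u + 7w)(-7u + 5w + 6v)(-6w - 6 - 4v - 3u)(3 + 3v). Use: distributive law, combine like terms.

(5v - 1 - 4u + 7w)(-7u + 5w + 6v)(-6w - 6 - 4v - 3u)(3 + 3v)
= (-35uv + 25vw + 30v^2 + 7u - 5w - 6v + 28u^2 - 20uw - 24uv - 49uw + 35w^2 + 42vw)(-6w - 6 - 4v - 3u)(3 + 3v)    [distributive law]
= (-59uv + 67vw + 30v^2 + 7u - 5w - 6v + 28u^2 - 69uw + 35w^2)(-6w - 6 - 4v - 3u)(3 + 3v)    [combine like terms]
= (354uvw + 354uv + 236uv^2 + 177u^2v - 402vw^2 - 402vw - 268v^2w - 201uvw - 180v^2w - 180v^2 - 120v^3 - 90uv^2 - 42uw - 42u - 28uv - 21u^2 + 30w^2 + 30w + 20vw + 15uw + 36vw + 36v + 24v^2 + 18uv - 168u^2w - 168u^2 - 112u^2v - 84u^3 + 414uw^2 + 414uw + 276uvw + 207u^2w - 210w^3 - 210w^2 - 140vw^2 - 105uw^2)(3 + 3v)    [distributive law]
= (429uvw + 344uv + 146uv^2 + 65u^2v - 542vw^2 - 346vw - 448v^2w - 156v^2 - 120v^3 + 387uw - 42u - 189u^2 - 180w^2 + 30w + 36v + 39u^2w - 84u^3 + 309uw^2 - 210w^3)(3 + 3v)    [combine like terms]
= 1287uvw + 1287uv^2w + 1032uv + 1032uv^2 + 438uv^2 + 438uv^3 + 195u^2v + 195u^2v^2 - 1626vw^2 - 1626v^2w^2 - 1038vw - 1038v^2w - 1344v^2w - 1344v^3w - 468v^2 - 468v^3 - 360v^3 - 360v^4 + 1161uw + 1161uvw - 126u - 126uv - 567u^2 - 567u^2v - 540w^2 - 540vw^2 + 90w + 90vw + 108v + 108v^2 + 117u^2w + 117u^2vw - 252u^3 - 252u^3v + 927uw^2 + 927uvw^2 - 630w^3 - 630vw^3    [distributive law]
= 2448uvw + 1287uv^2w + 906uv + 1470uv^2 + 438uv^3 - 372u^2v + 195u^2v^2 - 2166vw^2 - 1626v^2w^2 - 948vw - 2382v^2w - 1344v^3w - 360v^2 - 828v^3 - 360v^4 + 1161uw - 126u - 567u^2 - 540w^2 + 90w + 108v + 117u^2w + 117u^2vw - 252u^3 - 252u^3v + 927uw^2 + 927uvw^2 - 630w^3 - 630vw^3    [combine like terms]

2448uvw + 1287uv^2w + 906uv + 1470uv^2 + 438uv^3 - 372u^2v + 195u^2v^2 - 2166vw^2 - 1626v^2w^2 - 948vw - 2382v^2w - 1344v^3w - 360v^2 - 828v^3 - 360v^4 + 1161uw - 126u - 567u^2 - 540w^2 + 90w + 108v + 117u^2w + 117u^2vw - 252u^3 - 252u^3v + 927uw^2 + 927uvw^2 - 630w^3 - 630vw^3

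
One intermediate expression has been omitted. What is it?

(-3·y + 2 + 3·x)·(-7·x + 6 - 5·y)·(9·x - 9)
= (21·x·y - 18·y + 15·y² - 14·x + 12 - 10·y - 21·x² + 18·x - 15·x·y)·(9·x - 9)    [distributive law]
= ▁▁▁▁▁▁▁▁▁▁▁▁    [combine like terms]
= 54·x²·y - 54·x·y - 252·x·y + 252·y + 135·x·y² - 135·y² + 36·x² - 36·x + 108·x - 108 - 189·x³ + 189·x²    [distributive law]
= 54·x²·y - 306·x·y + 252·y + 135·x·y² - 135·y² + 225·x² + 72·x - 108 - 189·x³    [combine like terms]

Applying combine like terms to the line above:

(6·x·y - 28·y + 15·y² + 4·x + 12 - 21·x²)·(9·x - 9)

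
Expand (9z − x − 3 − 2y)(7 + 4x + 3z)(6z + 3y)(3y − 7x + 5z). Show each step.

(9z − x − 3 − 2y)(7 + 4x + 3z)(6z + 3y)(3y − 7x + 5z)
= (63z + 36xz + 27z^2 − 7x − 4x^2 − 3xz − 21 − 12x − 9z − 14y − 8xy − 6yz)(6z + 3y)(3y − 7x + 5z)    [distributive law]
= (54z + 33xz + 27z^2 − 19x − 4x^2 − 21 − 14y − 8xy − 6yz)(6z + 3y)(3y − 7x + 5z)    [combine like terms]
= (324z^2 + 162yz + 198xz^2 + 99xyz + 162z^3 + 81yz^2 − 114xz − 57xy − 24x^2z − 12x^2y − 126z − 63y − 84yz − 42y^2 − 48xyz − 24xy^2 − 36yz^2 − 18y^2z)(3y − 7x + 5z)    [distributive law]
= (324z^2 + 78yz + 198xz^2 + 51xyz + 162z^3 + 45yz^2 − 114xz − 57xy − 24x^2z − 12x^2y − 126z − 63y − 42y^2 − 24xy^2 − 18y^2z)(3y − 7x + 5z)    [combine like terms]
= 972yz^2 − 2268xz^2 + 1620z^3 + 234y^2z − 546xyz + 390yz^2 + 594xyz^2 − 1386x^2z^2 + 990xz^3 + 153xy^2z − 357x^2yz + 255xyz^2 + 486yz^3 − 1134xz^3 + 810z^4 + 135y^2z^2 − 315xyz^2 + 225yz^3 − 342xyz + 798x^2z − 570xz^2 − 171xy^2 + 399x^2y − 285xyz − 72x^2yz + 168x^3z − 120x^2z^2 − 36x^2y^2 + 84x^3y − 60x^2yz − 378yz + 882xz − 630z^2 − 189y^2 + 441xy − 315yz − 126y^3 + 294xy^2 − 210y^2z − 72xy^3 + 168x^2y^2 − 120xy^2z − 54y^3z + 126xy^2z − 90y^2z^2    [distributive law]
= 1362yz^2 − 2838xz^2 + 1620z^3 + 24y^2z − 1173xyz + 534xyz^2 − 1506x^2z^2 − 144xz^3 + 159xy^2z − 489x^2yz + 711yz^3 + 810z^4 + 45y^2z^2 + 798x^2z + 123xy^2 + 399x^2y + 168x^3z + 132x^2y^2 + 84x^3y − 693yz + 882xz − 630z^2 − 189y^2 + 441xy − 126y^3 − 72xy^3 − 54y^3z    [combine like terms]

1362yz^2 − 2838xz^2 + 1620z^3 + 24y^2z − 1173xyz + 534xyz^2 − 1506x^2z^2 − 144xz^3 + 159xy^2z − 489x^2yz + 711yz^3 + 810z^4 + 45y^2z^2 + 798x^2z + 123xy^2 + 399x^2y + 168x^3z + 132x^2y^2 + 84x^3y − 693yz + 882xz − 630z^2 − 189y^2 + 441xy − 126y^3 − 72xy^3 − 54y^3z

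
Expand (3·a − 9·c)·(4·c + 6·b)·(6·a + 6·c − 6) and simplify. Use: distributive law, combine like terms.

(3·a − 9·c)·(4·c + 6·b)·(6·a + 6·c − 6)
= (12·a·c + 18·a·b − 36·c² − 54·b·c)·(6·a + 6·c − 6)    [distributive law]
= 72·a²·c + 72·a·c² − 72·a·c + 108·a²·b + 108·a·b·c − 108·a·b − 216·a·c² − 216·c³ + 216·c² − 324·a·b·c − 324·b·c² + 324·b·c    [distributive law]
= 72·a²·c − 144·a·c² − 72·a·c + 108·a²·b − 216·a·b·c − 108·a·b − 216·c³ + 216·c² − 324·b·c² + 324·b·c    [combine like terms]

72·a²·c − 144·a·c² − 72·a·c + 108·a²·b − 216·a·b·c − 108·a·b − 216·c³ + 216·c² − 324·b·c² + 324·b·c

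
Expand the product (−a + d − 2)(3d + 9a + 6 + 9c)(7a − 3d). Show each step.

69a²d + 3ad² − 63a³ − 168a² + 72ad − 63a²c + 90acd − 9d³ − 27cd² − 84a + 36d − 126ac + 54cd

(−a + d − 2)(3d + 9a + 6 + 9c)(7a − 3d)
= (−3ad − 9a² − 6a − 9ac + 3d² + 9ad + 6d + 9cd − 6d − 18a − 12 − 18c)(7a − 3d)    [distributive law]
= (6ad − 9a² − 24a − 9ac + 3d² + 9cd − 12 − 18c)(7a − 3d)    [combine like terms]
= 42a²d − 18ad² − 63a³ + 27a²d − 168a² + 72ad − 63a²c + 27acd + 21ad² − 9d³ + 63acd − 27cd² − 84a + 36d − 126ac + 54cd    [distributive law]
= 69a²d + 3ad² − 63a³ − 168a² + 72ad − 63a²c + 90acd − 9d³ − 27cd² − 84a + 36d − 126ac + 54cd    [combine like terms]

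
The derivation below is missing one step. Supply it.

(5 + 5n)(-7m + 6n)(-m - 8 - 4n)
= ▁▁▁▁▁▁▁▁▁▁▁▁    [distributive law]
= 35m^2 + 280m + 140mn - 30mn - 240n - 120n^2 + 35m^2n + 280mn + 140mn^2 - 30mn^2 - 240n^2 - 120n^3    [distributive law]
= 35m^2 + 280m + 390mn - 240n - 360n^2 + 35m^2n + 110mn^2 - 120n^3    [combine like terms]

Applying distributive law to the line above:

(-35m + 30n - 35mn + 30n^2)(-m - 8 - 4n)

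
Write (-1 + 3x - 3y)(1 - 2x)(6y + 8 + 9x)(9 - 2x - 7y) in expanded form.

-214y + 302xy + 48y^2 - 72 + 295x - 89x^2 + 81x^2y + 3xy^2 - 480x^3 + 342x^3y - 198x^2y^2 + 108x^4 + 126y^3 - 252xy^3

(-1 + 3x - 3y)(1 - 2x)(6y + 8 + 9x)(9 - 2x - 7y)
= (-1 + 2x + 3x - 6x^2 - 3y + 6xy)(6y + 8 + 9x)(9 - 2x - 7y)    [distributive law]
= (-1 + 5x - 6x^2 - 3y + 6xy)(6y + 8 + 9x)(9 - 2x - 7y)    [combine like terms]
= (-6y - 8 - 9x + 30xy + 40x + 45x^2 - 36x^2y - 48x^2 - 54x^3 - 18y^2 - 24y - 27xy + 36xy^2 + 48xy + 54x^2y)(9 - 2x - 7y)    [distributive law]
= (-30y - 8 + 31x + 51xy - 3x^2 + 18x^2y - 54x^3 - 18y^2 + 36xy^2)(9 - 2x - 7y)    [combine like terms]
= -270y + 60xy + 210y^2 - 72 + 16x + 56y + 279x - 62x^2 - 217xy + 459xy - 102x^2y - 357xy^2 - 27x^2 + 6x^3 + 21x^2y + 162x^2y - 36x^3y - 126x^2y^2 - 486x^3 + 108x^4 + 378x^3y - 162y^2 + 36xy^2 + 126y^3 + 324xy^2 - 72x^2y^2 - 252xy^3    [distributive law]
= -214y + 302xy + 48y^2 - 72 + 295x - 89x^2 + 81x^2y + 3xy^2 - 480x^3 + 342x^3y - 198x^2y^2 + 108x^4 + 126y^3 - 252xy^3    [combine like terms]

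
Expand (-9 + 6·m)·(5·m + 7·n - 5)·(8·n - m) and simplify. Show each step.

(-9 + 6·m)·(5·m + 7·n - 5)·(8·n - m)
= (-45·m - 63·n + 45 + 30·m^2 + 42·m·n - 30·m)·(8·n - m)    [distributive law]
= (-75·m - 63·n + 45 + 30·m^2 + 42·m·n)·(8·n - m)    [combine like terms]
= -600·m·n + 75·m^2 - 504·n^2 + 63·m·n + 360·n - 45·m + 240·m^2·n - 30·m^3 + 336·m·n^2 - 42·m^2·n    [distributive law]
= -537·m·n + 75·m^2 - 504·n^2 + 360·n - 45·m + 198·m^2·n - 30·m^3 + 336·m·n^2    [combine like terms]

-537·m·n + 75·m^2 - 504·n^2 + 360·n - 45·m + 198·m^2·n - 30·m^3 + 336·m·n^2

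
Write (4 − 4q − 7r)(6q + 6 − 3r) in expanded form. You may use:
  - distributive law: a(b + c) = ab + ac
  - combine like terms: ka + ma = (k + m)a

24 − 54r − 24q^2 − 30qr + 21r^2

(4 − 4q − 7r)(6q + 6 − 3r)
= 24q + 24 − 12r − 24q^2 − 24q + 12qr − 42qr − 42r + 21r^2    [distributive law]
= 24 − 54r − 24q^2 − 30qr + 21r^2    [combine like terms]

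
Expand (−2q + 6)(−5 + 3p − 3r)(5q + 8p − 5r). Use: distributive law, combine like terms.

(−2q + 6)(−5 + 3p − 3r)(5q + 8p − 5r)
= (10q − 6pq + 6qr − 30 + 18p − 18r)(5q + 8p − 5r)    [distributive law]
= 50q² + 80pq − 50qr − 30pq² − 48p²q + 30pqr + 30q²r + 48pqr − 30qr² − 150q − 240p + 150r + 90pq + 144p² − 90pr − 90qr − 144pr + 90r²    [distributive law]
= 50q² + 170pq − 140qr − 30pq² − 48p²q + 78pqr + 30q²r − 30qr² − 150q − 240p + 150r + 144p² − 234pr + 90r²    [combine like terms]

50q² + 170pq − 140qr − 30pq² − 48p²q + 78pqr + 30q²r − 30qr² − 150q − 240p + 150r + 144p² − 234pr + 90r²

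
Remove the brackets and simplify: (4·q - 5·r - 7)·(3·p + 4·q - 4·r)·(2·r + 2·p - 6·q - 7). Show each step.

42·p·q·r + 24·p²·q - 40·p·q² - 14·p·q + 248·q²·r - 96·q³ + 56·q² - 192·q·r² + 28·q·r + 10·p·r² - 30·p²·r + 119·p·r + 40·r³ - 84·r² - 42·p² + 147·p + 196·q - 196·r

(4·q - 5·r - 7)·(3·p + 4·q - 4·r)·(2·r + 2·p - 6·q - 7)
= (12·p·q + 16·q² - 16·q·r - 15·p·r - 20·q·r + 20·r² - 21·p - 28·q + 28·r)·(2·r + 2·p - 6·q - 7)    [distributive law]
= (12·p·q + 16·q² - 36·q·r - 15·p·r + 20·r² - 21·p - 28·q + 28·r)·(2·r + 2·p - 6·q - 7)    [combine like terms]
= 24·p·q·r + 24·p²·q - 72·p·q² - 84·p·q + 32·q²·r + 32·p·q² - 96·q³ - 112·q² - 72·q·r² - 72·p·q·r + 216·q²·r + 252·q·r - 30·p·r² - 30·p²·r + 90·p·q·r + 105·p·r + 40·r³ + 40·p·r² - 120·q·r² - 140·r² - 42·p·r - 42·p² + 126·p·q + 147·p - 56·q·r - 56·p·q + 168·q² + 196·q + 56·r² + 56·p·r - 168·q·r - 196·r    [distributive law]
= 42·p·q·r + 24·p²·q - 40·p·q² - 14·p·q + 248·q²·r - 96·q³ + 56·q² - 192·q·r² + 28·q·r + 10·p·r² - 30·p²·r + 119·p·r + 40·r³ - 84·r² - 42·p² + 147·p + 196·q - 196·r    [combine like terms]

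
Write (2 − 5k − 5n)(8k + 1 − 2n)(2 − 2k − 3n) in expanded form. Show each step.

(2 − 5k − 5n)(8k + 1 − 2n)(2 − 2k − 3n)
= (16k + 2 − 4n − 40k^2 − 5k + 10kn − 40kn − 5n + 10n^2)(2 − 2k − 3n)    [distributive law]
= (11k + 2 − 9n − 40k^2 − 30kn + 10n^2)(2 − 2k − 3n)    [combine like terms]
= 22k − 22k^2 − 33kn + 4 − 4k − 6n − 18n + 18kn + 27n^2 − 80k^2 + 80k^3 + 120k^2n − 60kn + 60k^2n + 90kn^2 + 20n^2 − 20kn^2 − 30n^3    [distributive law]
= 18k − 102k^2 − 75kn + 4 − 24n + 47n^2 + 80k^3 + 180k^2n + 70kn^2 − 30n^3    [combine like terms]

18k − 102k^2 − 75kn + 4 − 24n + 47n^2 + 80k^3 + 180k^2n + 70kn^2 − 30n^3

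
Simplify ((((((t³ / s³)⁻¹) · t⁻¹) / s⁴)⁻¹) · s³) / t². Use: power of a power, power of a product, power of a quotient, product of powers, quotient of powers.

((((((t³ / s³)⁻¹) · t⁻¹) / s⁴)⁻¹) · s³) / t²
= ((((((t³ / s³)⁻¹) · t⁻¹)⁻¹) / ((s⁴)⁻¹)) · s³) / t²    [power of a quotient]
= ((((((t³ / s³)⁻¹)⁻¹) · ((t⁻¹)⁻¹)) / ((s⁴)⁻¹)) · s³) / t²    [power of a product]
= (((((t³ / s³)¹) · ((t⁻¹)⁻¹)) / ((s⁴)⁻¹)) · s³) / t²    [power of a power]
= ((((((t³)¹) / ((s³)¹)) · ((t⁻¹)⁻¹)) / ((s⁴)⁻¹)) · s³) / t²    [power of a quotient]
= ((((t³ / ((s³)¹)) · ((t⁻¹)⁻¹)) / ((s⁴)⁻¹)) · s³) / t²    [power of a power]
= ((((t³ / s³) · ((t⁻¹)⁻¹)) / ((s⁴)⁻¹)) · s³) / t²    [power of a power]
= ((((t³ / s³) · t) / ((s⁴)⁻¹)) · s³) / t²    [power of a power]
= ((((t³ / s³) · t) / s⁻⁴) · s³) / t²    [power of a power]
= s⁴t²    [quotient of powers; product of powers]

s⁴t²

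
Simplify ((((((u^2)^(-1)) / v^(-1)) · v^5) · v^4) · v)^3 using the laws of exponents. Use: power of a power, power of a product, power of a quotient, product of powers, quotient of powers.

((((((u^2)^(-1)) / v^(-1)) · v^5) · v^4) · v)^3
= ((((((u^2)^(-1)) / v^(-1)) · v^5) · v^4)^3) · (v^3)    [power of a product]
= ((((((u^2)^(-1)) / v^(-1)) · v^5)^3) · ((v^4)^3)) · (v^3)    [power of a product]
= ((((((u^2)^(-1)) / v^(-1))^3) · ((v^5)^3)) · ((v^4)^3)) · (v^3)    [power of a product]
= ((((((u^2)^(-1))^3) / ((v^(-1))^3)) · ((v^5)^3)) · ((v^4)^3)) · (v^3)    [power of a quotient]
= (((((u^2)^(-3)) / ((v^(-1))^3)) · ((v^5)^3)) · ((v^4)^3)) · (v^3)    [power of a power]
= (((u^(-6) / ((v^(-1))^3)) · ((v^5)^3)) · ((v^4)^3)) · (v^3)    [power of a power]
= (((u^(-6) / v^(-3)) · ((v^5)^3)) · ((v^4)^3)) · (v^3)    [power of a power]
= (((u^(-6) / v^(-3)) · v^15) · ((v^4)^3)) · (v^3)    [power of a power]
= (((u^(-6) / v^(-3)) · v^15) · v^12) · (v^3)    [power of a power]
= u^(-6)v^33    [quotient of powers; product of powers]

u^(-6)v^33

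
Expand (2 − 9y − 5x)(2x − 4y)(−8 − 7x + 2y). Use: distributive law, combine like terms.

−32x + 52x^2 + 48xy + 64y − 304y^2 − 34x^2y − 248xy^2 + 72y^3 + 70x^3

(2 − 9y − 5x)(2x − 4y)(−8 − 7x + 2y)
= (4x − 8y − 18xy + 36y^2 − 10x^2 + 20xy)(−8 − 7x + 2y)    [distributive law]
= (4x − 8y + 2xy + 36y^2 − 10x^2)(−8 − 7x + 2y)    [combine like terms]
= −32x − 28x^2 + 8xy + 64y + 56xy − 16y^2 − 16xy − 14x^2y + 4xy^2 − 288y^2 − 252xy^2 + 72y^3 + 80x^2 + 70x^3 − 20x^2y    [distributive law]
= −32x + 52x^2 + 48xy + 64y − 304y^2 − 34x^2y − 248xy^2 + 72y^3 + 70x^3    [combine like terms]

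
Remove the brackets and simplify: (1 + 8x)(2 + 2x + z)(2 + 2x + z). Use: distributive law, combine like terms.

4 + 40x + 4z + 68x^2 + 36xz + z^2 + 32x^3 + 32x^2z + 8xz^2

(1 + 8x)(2 + 2x + z)(2 + 2x + z)
= (2 + 2x + z + 16x + 16x^2 + 8xz)(2 + 2x + z)    [distributive law]
= (2 + 18x + z + 16x^2 + 8xz)(2 + 2x + z)    [combine like terms]
= 4 + 4x + 2z + 36x + 36x^2 + 18xz + 2z + 2xz + z^2 + 32x^2 + 32x^3 + 16x^2z + 16xz + 16x^2z + 8xz^2    [distributive law]
= 4 + 40x + 4z + 68x^2 + 36xz + z^2 + 32x^3 + 32x^2z + 8xz^2    [combine like terms]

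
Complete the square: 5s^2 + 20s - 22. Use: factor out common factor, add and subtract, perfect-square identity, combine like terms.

5s^2 + 20s - 22
= 5(s^2 + 4s) - 22    [factor out 5 from the s-terms]
= 5(s^2 + 4s + 4 - 4) - 22    [add and subtract 4 inside the bracket]
= 5(s + 2)^2 - 20 - 22    [perfect-square identity]
= 5(s + 2)^2 - 42    [combine constants]

5(s + 2)^2 - 42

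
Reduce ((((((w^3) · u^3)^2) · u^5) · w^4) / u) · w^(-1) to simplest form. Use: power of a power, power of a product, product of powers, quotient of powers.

u^10w^9

((((((w^3) · u^3)^2) · u^5) · w^4) / u) · w^(-1)
= ((((((w^3)^2) · ((u^3)^2)) · u^5) · w^4) / u) · w^(-1)    [power of a product]
= (((((w^6) · ((u^3)^2)) · u^5) · w^4) / u) · w^(-1)    [power of a power]
= ((((w^6 · u^6) · u^5) · w^4) / u) · w^(-1)    [power of a power]
= u^10w^9    [quotient of powers; product of powers]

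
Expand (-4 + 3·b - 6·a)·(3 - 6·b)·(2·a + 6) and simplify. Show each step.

(-4 + 3·b - 6·a)·(3 - 6·b)·(2·a + 6)
= (-12 + 24·b + 9·b - 18·b^2 - 18·a + 36·a·b)·(2·a + 6)    [distributive law]
= (-12 + 33·b - 18·b^2 - 18·a + 36·a·b)·(2·a + 6)    [combine like terms]
= -24·a - 72 + 66·a·b + 198·b - 36·a·b^2 - 108·b^2 - 36·a^2 - 108·a + 72·a^2·b + 216·a·b    [distributive law]
= -132·a - 72 + 282·a·b + 198·b - 36·a·b^2 - 108·b^2 - 36·a^2 + 72·a^2·b    [combine like terms]

-132·a - 72 + 282·a·b + 198·b - 36·a·b^2 - 108·b^2 - 36·a^2 + 72·a^2·b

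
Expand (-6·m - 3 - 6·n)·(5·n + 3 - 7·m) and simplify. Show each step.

12·m·n + 3·m + 42·m^2 - 33·n - 9 - 30·n^2

(-6·m - 3 - 6·n)·(5·n + 3 - 7·m)
= -30·m·n - 18·m + 42·m^2 - 15·n - 9 + 21·m - 30·n^2 - 18·n + 42·m·n    [distributive law]
= 12·m·n + 3·m + 42·m^2 - 33·n - 9 - 30·n^2    [combine like terms]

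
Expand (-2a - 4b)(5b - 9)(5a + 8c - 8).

-50a^2b - 80abc + 260ab + 90a^2 + 144ac - 144a - 100ab^2 - 160b^2c + 160b^2 + 288bc - 288b

(-2a - 4b)(5b - 9)(5a + 8c - 8)
= (-10ab + 18a - 20b^2 + 36b)(5a + 8c - 8)    [distributive law]
= -50a^2b - 80abc + 80ab + 90a^2 + 144ac - 144a - 100ab^2 - 160b^2c + 160b^2 + 180ab + 288bc - 288b    [distributive law]
= -50a^2b - 80abc + 260ab + 90a^2 + 144ac - 144a - 100ab^2 - 160b^2c + 160b^2 + 288bc - 288b    [combine like terms]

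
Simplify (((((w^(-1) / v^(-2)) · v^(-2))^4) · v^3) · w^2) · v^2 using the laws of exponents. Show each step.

(((((w^(-1) / v^(-2)) · v^(-2))^4) · v^3) · w^2) · v^2
= (((((w^(-1) / v^(-2))^4) · ((v^(-2))^4)) · v^3) · w^2) · v^2    [power of a product]
= ((((((w^(-1))^4) / ((v^(-2))^4)) · ((v^(-2))^4)) · v^3) · w^2) · v^2    [power of a quotient]
= ((((w^(-4) / ((v^(-2))^4)) · ((v^(-2))^4)) · v^3) · w^2) · v^2    [power of a power]
= ((((w^(-4) / v^(-8)) · ((v^(-2))^4)) · v^3) · w^2) · v^2    [power of a power]
= ((((w^(-4) / v^(-8)) · v^(-8)) · v^3) · w^2) · v^2    [power of a power]
= v^5w^(-2)    [quotient of powers; product of powers]

v^5w^(-2)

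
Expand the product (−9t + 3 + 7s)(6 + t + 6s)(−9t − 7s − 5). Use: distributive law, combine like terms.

(−9t + 3 + 7s)(6 + t + 6s)(−9t − 7s − 5)
= (−54t − 9t² − 54st + 18 + 3t + 18s + 42s + 7st + 42s²)(−9t − 7s − 5)    [distributive law]
= (−51t − 9t² − 47st + 18 + 60s + 42s²)(−9t − 7s − 5)    [combine like terms]
= 459t² + 357st + 255t + 81t³ + 63st² + 45t² + 423st² + 329s²t + 235st − 162t − 126s − 90 − 540st − 420s² − 300s − 378s²t − 294s³ − 210s²    [distributive law]
= 504t² + 52st + 93t + 81t³ + 486st² − 49s²t − 426s − 90 − 630s² − 294s³    [combine like terms]

504t² + 52st + 93t + 81t³ + 486st² − 49s²t − 426s − 90 − 630s² − 294s³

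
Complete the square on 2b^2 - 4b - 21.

2b^2 - 4b - 21
= 2(b^2 - 2b) - 21    [factor out 2 from the b-terms]
= 2(b^2 - 2b + 1 - 1) - 21    [add and subtract 1 inside the bracket]
= 2(b - 1)^2 - 2 - 21    [perfect-square identity]
= 2(b - 1)^2 - 23    [combine constants]

2(b - 1)^2 - 23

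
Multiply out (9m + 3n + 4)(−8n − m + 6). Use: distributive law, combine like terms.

(9m + 3n + 4)(−8n − m + 6)
= −72mn − 9m² + 54m − 24n² − 3mn + 18n − 32n − 4m + 24    [distributive law]
= −75mn − 9m² + 50m − 24n² − 14n + 24    [combine like terms]

−75mn − 9m² + 50m − 24n² − 14n + 24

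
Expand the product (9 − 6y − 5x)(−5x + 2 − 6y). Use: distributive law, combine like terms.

(9 − 6y − 5x)(−5x + 2 − 6y)
= −45x + 18 − 54y + 30xy − 12y + 36y^2 + 25x^2 − 10x + 30xy    [distributive law]
= −55x + 18 − 66y + 60xy + 36y^2 + 25x^2    [combine like terms]

−55x + 18 − 66y + 60xy + 36y^2 + 25x^2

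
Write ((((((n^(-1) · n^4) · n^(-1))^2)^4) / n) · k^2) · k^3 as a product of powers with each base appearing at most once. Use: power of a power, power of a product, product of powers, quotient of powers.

k^5n^15

((((((n^(-1) · n^4) · n^(-1))^2)^4) / n) · k^2) · k^3
= (((((n^(-1) · n^4) · n^(-1))^8) / n) · k^2) · k^3    [power of a power]
= (((((n^(-1) · n^4)^8) · ((n^(-1))^8)) / n) · k^2) · k^3    [power of a product]
= ((((((n^(-1))^8) · ((n^4)^8)) · ((n^(-1))^8)) / n) · k^2) · k^3    [power of a product]
= ((((n^(-8) · ((n^4)^8)) · ((n^(-1))^8)) / n) · k^2) · k^3    [power of a power]
= ((((n^(-8) · n^32) · ((n^(-1))^8)) / n) · k^2) · k^3    [power of a power]
= (((n^24 · ((n^(-1))^8)) / n) · k^2) · k^3    [product of powers]
= (((n^24 · n^(-8)) / n) · k^2) · k^3    [power of a power]
= ((n^16 / n) · k^2) · k^3    [product of powers]
= (n^15 · k^2) · k^3    [quotient of powers]
= k^5n^15    [product of powers]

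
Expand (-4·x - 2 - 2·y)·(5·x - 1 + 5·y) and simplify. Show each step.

(-4·x - 2 - 2·y)·(5·x - 1 + 5·y)
= -20·x² + 4·x - 20·x·y - 10·x + 2 - 10·y - 10·x·y + 2·y - 10·y²    [distributive law]
= -20·x² - 6·x - 30·x·y + 2 - 8·y - 10·y²    [combine like terms]

-20·x² - 6·x - 30·x·y + 2 - 8·y - 10·y²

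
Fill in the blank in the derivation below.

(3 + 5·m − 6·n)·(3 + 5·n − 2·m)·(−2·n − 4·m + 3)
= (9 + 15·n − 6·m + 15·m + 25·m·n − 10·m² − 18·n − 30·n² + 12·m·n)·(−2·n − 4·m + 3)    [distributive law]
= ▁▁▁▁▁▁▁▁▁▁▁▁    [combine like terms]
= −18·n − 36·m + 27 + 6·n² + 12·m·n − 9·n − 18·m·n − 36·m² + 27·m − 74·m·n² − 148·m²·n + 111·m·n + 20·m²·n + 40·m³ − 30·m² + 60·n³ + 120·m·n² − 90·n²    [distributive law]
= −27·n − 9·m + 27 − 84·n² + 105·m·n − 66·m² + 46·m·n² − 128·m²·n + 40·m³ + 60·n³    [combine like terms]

After combine like terms, the bracketed line is:

(9 − 3·n + 9·m + 37·m·n − 10·m² − 30·n²)·(−2·n − 4·m + 3)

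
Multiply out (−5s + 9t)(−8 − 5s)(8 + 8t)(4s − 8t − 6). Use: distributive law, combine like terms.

(−5s + 9t)(−8 − 5s)(8 + 8t)(4s − 8t − 6)
= (40s + 25s² − 72t − 45st)(8 + 8t)(4s − 8t − 6)    [distributive law]
= (320s + 320st + 200s² + 200s²t − 576t − 576t² − 360st − 360st²)(4s − 8t − 6)    [distributive law]
= (320s − 40st + 200s² + 200s²t − 576t − 576t² − 360st²)(4s − 8t − 6)    [combine like terms]
= 1280s² − 2560st − 1920s − 160s²t + 320st² + 240st + 800s³ − 1600s²t − 1200s² + 800s³t − 1600s²t² − 1200s²t − 2304st + 4608t² + 3456t − 2304st² + 4608t³ + 3456t² − 1440s²t² + 2880st³ + 2160st²    [distributive law]
= 80s² − 4624st − 1920s − 2960s²t + 176st² + 800s³ + 800s³t − 3040s²t² + 8064t² + 3456t + 4608t³ + 2880st³    [combine like terms]

80s² − 4624st − 1920s − 2960s²t + 176st² + 800s³ + 800s³t − 3040s²t² + 8064t² + 3456t + 4608t³ + 2880st³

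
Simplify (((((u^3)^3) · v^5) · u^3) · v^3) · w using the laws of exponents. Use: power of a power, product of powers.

(((((u^3)^3) · v^5) · u^3) · v^3) · w
= (((u^9 · v^5) · u^3) · v^3) · w    [power of a power]
= u^12·v^8·w    [product of powers]

u^12·v^8·w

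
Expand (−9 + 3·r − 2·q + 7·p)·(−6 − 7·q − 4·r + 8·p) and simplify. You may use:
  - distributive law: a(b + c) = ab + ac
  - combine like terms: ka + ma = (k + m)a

54 + 75·q + 18·r − 114·p − 13·q·r − 12·r^2 − 4·p·r + 14·q^2 − 65·p·q + 56·p^2

(−9 + 3·r − 2·q + 7·p)·(−6 − 7·q − 4·r + 8·p)
= 54 + 63·q + 36·r − 72·p − 18·r − 21·q·r − 12·r^2 + 24·p·r + 12·q + 14·q^2 + 8·q·r − 16·p·q − 42·p − 49·p·q − 28·p·r + 56·p^2    [distributive law]
= 54 + 75·q + 18·r − 114·p − 13·q·r − 12·r^2 − 4·p·r + 14·q^2 − 65·p·q + 56·p^2    [combine like terms]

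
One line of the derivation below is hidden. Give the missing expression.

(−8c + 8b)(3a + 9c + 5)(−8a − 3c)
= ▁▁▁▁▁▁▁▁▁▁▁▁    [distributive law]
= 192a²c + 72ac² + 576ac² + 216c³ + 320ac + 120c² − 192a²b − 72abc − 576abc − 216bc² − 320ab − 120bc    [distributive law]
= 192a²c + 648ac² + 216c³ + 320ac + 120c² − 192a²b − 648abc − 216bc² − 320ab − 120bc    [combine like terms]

Applying distributive law to the line above:

(−24ac − 72c² − 40c + 24ab + 72bc + 40b)(−8a − 3c)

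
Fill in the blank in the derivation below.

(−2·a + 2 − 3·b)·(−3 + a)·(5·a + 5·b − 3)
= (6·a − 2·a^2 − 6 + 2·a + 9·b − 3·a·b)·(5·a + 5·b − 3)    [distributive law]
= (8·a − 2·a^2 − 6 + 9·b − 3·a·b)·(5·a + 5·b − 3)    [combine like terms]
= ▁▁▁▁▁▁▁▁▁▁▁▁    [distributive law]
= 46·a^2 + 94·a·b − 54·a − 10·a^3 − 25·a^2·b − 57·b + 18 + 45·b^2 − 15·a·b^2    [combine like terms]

After distributive law, the bracketed line is:

40·a^2 + 40·a·b − 24·a − 10·a^3 − 10·a^2·b + 6·a^2 − 30·a − 30·b + 18 + 45·a·b + 45·b^2 − 27·b − 15·a^2·b − 15·a·b^2 + 9·a·b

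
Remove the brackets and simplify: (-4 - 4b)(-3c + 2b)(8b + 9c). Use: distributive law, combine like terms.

24bc + 108c² - 64b² + 24b²c + 108bc² - 64b³

(-4 - 4b)(-3c + 2b)(8b + 9c)
= (12c - 8b + 12bc - 8b²)(8b + 9c)    [distributive law]
= 96bc + 108c² - 64b² - 72bc + 96b²c + 108bc² - 64b³ - 72b²c    [distributive law]
= 24bc + 108c² - 64b² + 24b²c + 108bc² - 64b³    [combine like terms]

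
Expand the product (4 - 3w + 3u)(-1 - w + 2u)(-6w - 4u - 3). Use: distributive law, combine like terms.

27w + u + 12 - 3w² + uw - 38u² - 18w³ + 42uw² - 24u³

(4 - 3w + 3u)(-1 - w + 2u)(-6w - 4u - 3)
= (-4 - 4w + 8u + 3w + 3w² - 6uw - 3u - 3uw + 6u²)(-6w - 4u - 3)    [distributive law]
= (-4 - w + 5u + 3w² - 9uw + 6u²)(-6w - 4u - 3)    [combine like terms]
= 24w + 16u + 12 + 6w² + 4uw + 3w - 30uw - 20u² - 15u - 18w³ - 12uw² - 9w² + 54uw² + 36u²w + 27uw - 36u²w - 24u³ - 18u²    [distributive law]
= 27w + u + 12 - 3w² + uw - 38u² - 18w³ + 42uw² - 24u³    [combine like terms]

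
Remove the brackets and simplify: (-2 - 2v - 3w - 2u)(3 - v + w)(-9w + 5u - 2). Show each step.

(-2 - 2v - 3w - 2u)(3 - v + w)(-9w + 5u - 2)
= (-6 + 2v - 2w - 6v + 2v² - 2vw - 9w + 3vw - 3w² - 6u + 2uv - 2uw)(-9w + 5u - 2)    [distributive law]
= (-6 - 4v - 11w + 2v² + vw - 3w² - 6u + 2uv - 2uw)(-9w + 5u - 2)    [combine like terms]
= 54w - 30u + 12 + 36vw - 20uv + 8v + 99w² - 55uw + 22w - 18v²w + 10uv² - 4v² - 9vw² + 5uvw - 2vw + 27w³ - 15uw² + 6w² + 54uw - 30u² + 12u - 18uvw + 10u²v - 4uv + 18uw² - 10u²w + 4uw    [distributive law]
= 76w - 18u + 12 + 34vw - 24uv + 8v + 105w² + 3uw - 18v²w + 10uv² - 4v² - 9vw² - 13uvw + 27w³ + 3uw² - 30u² + 10u²v - 10u²w    [combine like terms]

76w - 18u + 12 + 34vw - 24uv + 8v + 105w² + 3uw - 18v²w + 10uv² - 4v² - 9vw² - 13uvw + 27w³ + 3uw² - 30u² + 10u²v - 10u²w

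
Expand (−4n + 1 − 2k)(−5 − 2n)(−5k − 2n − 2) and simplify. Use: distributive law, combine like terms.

(−4n + 1 − 2k)(−5 − 2n)(−5k − 2n − 2)
= (20n + 8n^2 − 5 − 2n + 10k + 4kn)(−5k − 2n − 2)    [distributive law]
= (18n + 8n^2 − 5 + 10k + 4kn)(−5k − 2n − 2)    [combine like terms]
= −90kn − 36n^2 − 36n − 40kn^2 − 16n^3 − 16n^2 + 25k + 10n + 10 − 50k^2 − 20kn − 20k − 20k^2n − 8kn^2 − 8kn    [distributive law]
= −118kn − 52n^2 − 26n − 48kn^2 − 16n^3 + 5k + 10 − 50k^2 − 20k^2n    [combine like terms]

−118kn − 52n^2 − 26n − 48kn^2 − 16n^3 + 5k + 10 − 50k^2 − 20k^2n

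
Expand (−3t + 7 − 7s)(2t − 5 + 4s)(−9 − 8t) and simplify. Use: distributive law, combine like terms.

(−3t + 7 − 7s)(2t − 5 + 4s)(−9 − 8t)
= (−6t² + 15t − 12st + 14t − 35 + 28s − 14st + 35s − 28s²)(−9 − 8t)    [distributive law]
= (−6t² + 29t − 26st − 35 + 63s − 28s²)(−9 − 8t)    [combine like terms]
= 54t² + 48t³ − 261t − 232t² + 234st + 208st² + 315 + 280t − 567s − 504st + 252s² + 224s²t    [distributive law]
= −178t² + 48t³ + 19t − 270st + 208st² + 315 − 567s + 252s² + 224s²t    [combine like terms]

−178t² + 48t³ + 19t − 270st + 208st² + 315 − 567s + 252s² + 224s²t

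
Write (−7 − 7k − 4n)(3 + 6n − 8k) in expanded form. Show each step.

(−7 − 7k − 4n)(3 + 6n − 8k)
= −21 − 42n + 56k − 21k − 42kn + 56k^2 − 12n − 24n^2 + 32kn    [distributive law]
= −21 − 54n + 35k − 10kn + 56k^2 − 24n^2    [combine like terms]

−21 − 54n + 35k − 10kn + 56k^2 − 24n^2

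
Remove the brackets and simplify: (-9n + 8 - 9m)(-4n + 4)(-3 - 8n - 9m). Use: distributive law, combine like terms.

(-9n + 8 - 9m)(-4n + 4)(-3 - 8n - 9m)
= (36n^2 - 36n - 32n + 32 + 36mn - 36m)(-3 - 8n - 9m)    [distributive law]
= (36n^2 - 68n + 32 + 36mn - 36m)(-3 - 8n - 9m)    [combine like terms]
= -108n^2 - 288n^3 - 324mn^2 + 204n + 544n^2 + 612mn - 96 - 256n - 288m - 108mn - 288mn^2 - 324m^2n + 108m + 288mn + 324m^2    [distributive law]
= 436n^2 - 288n^3 - 612mn^2 - 52n + 792mn - 96 - 180m - 324m^2n + 324m^2    [combine like terms]

436n^2 - 288n^3 - 612mn^2 - 52n + 792mn - 96 - 180m - 324m^2n + 324m^2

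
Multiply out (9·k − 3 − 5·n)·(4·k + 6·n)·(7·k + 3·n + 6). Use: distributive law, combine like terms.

252·k^3 + 346·k^2·n + 132·k^2 − 108·k·n^2 + 42·k·n − 72·k − 234·n^2 − 108·n − 90·n^3

(9·k − 3 − 5·n)·(4·k + 6·n)·(7·k + 3·n + 6)
= (36·k^2 + 54·k·n − 12·k − 18·n − 20·k·n − 30·n^2)·(7·k + 3·n + 6)    [distributive law]
= (36·k^2 + 34·k·n − 12·k − 18·n − 30·n^2)·(7·k + 3·n + 6)    [combine like terms]
= 252·k^3 + 108·k^2·n + 216·k^2 + 238·k^2·n + 102·k·n^2 + 204·k·n − 84·k^2 − 36·k·n − 72·k − 126·k·n − 54·n^2 − 108·n − 210·k·n^2 − 90·n^3 − 180·n^2    [distributive law]
= 252·k^3 + 346·k^2·n + 132·k^2 − 108·k·n^2 + 42·k·n − 72·k − 234·n^2 − 108·n − 90·n^3    [combine like terms]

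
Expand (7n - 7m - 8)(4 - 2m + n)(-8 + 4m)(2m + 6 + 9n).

(7n - 7m - 8)(4 - 2m + n)(-8 + 4m)(2m + 6 + 9n)
= (28n - 14mn + 7n^2 - 28m + 14m^2 - 7mn - 32 + 16m - 8n)(-8 + 4m)(2m + 6 + 9n)    [distributive law]
= (20n - 21mn + 7n^2 - 12m + 14m^2 - 32)(-8 + 4m)(2m + 6 + 9n)    [combine like terms]
= (-160n + 80mn + 168mn - 84m^2n - 56n^2 + 28mn^2 + 96m - 48m^2 - 112m^2 + 56m^3 + 256 - 128m)(2m + 6 + 9n)    [distributive law]
= (-160n + 248mn - 84m^2n - 56n^2 + 28mn^2 - 32m - 160m^2 + 56m^3 + 256)(2m + 6 + 9n)    [combine like terms]
= -320mn - 960n - 1440n^2 + 496m^2n + 1488mn + 2232mn^2 - 168m^3n - 504m^2n - 756m^2n^2 - 112mn^2 - 336n^2 - 504n^3 + 56m^2n^2 + 168mn^2 + 252mn^3 - 64m^2 - 192m - 288mn - 320m^3 - 960m^2 - 1440m^2n + 112m^4 + 336m^3 + 504m^3n + 512m + 1536 + 2304n    [distributive law]
= 880mn + 1344n - 1776n^2 - 1448m^2n + 2288mn^2 + 336m^3n - 700m^2n^2 - 504n^3 + 252mn^3 - 1024m^2 + 320m + 16m^3 + 112m^4 + 1536    [combine like terms]

880mn + 1344n - 1776n^2 - 1448m^2n + 2288mn^2 + 336m^3n - 700m^2n^2 - 504n^3 + 252mn^3 - 1024m^2 + 320m + 16m^3 + 112m^4 + 1536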